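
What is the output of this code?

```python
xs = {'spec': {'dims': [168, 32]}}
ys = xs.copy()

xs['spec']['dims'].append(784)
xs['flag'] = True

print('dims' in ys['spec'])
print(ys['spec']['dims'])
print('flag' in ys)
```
True
[168, 32, 784]
False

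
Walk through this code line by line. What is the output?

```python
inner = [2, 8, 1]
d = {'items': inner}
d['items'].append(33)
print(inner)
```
[2, 8, 1, 33]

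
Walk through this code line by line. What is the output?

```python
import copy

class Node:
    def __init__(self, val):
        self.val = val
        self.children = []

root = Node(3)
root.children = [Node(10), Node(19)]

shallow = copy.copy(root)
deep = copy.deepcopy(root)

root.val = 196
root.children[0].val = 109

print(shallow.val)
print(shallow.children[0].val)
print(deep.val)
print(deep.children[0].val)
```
3
109
3
10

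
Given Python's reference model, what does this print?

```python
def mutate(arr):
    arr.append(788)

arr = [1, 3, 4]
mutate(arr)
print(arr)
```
[1, 3, 4, 788]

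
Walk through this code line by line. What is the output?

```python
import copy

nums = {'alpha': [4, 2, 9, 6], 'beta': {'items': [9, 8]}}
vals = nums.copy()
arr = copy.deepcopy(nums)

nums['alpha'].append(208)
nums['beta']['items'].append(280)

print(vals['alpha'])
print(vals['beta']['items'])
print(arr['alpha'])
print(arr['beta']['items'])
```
[4, 2, 9, 6, 208]
[9, 8, 280]
[4, 2, 9, 6]
[9, 8]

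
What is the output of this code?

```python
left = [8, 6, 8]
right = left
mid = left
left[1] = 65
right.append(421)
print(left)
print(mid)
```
[8, 65, 8, 421]
[8, 65, 8, 421]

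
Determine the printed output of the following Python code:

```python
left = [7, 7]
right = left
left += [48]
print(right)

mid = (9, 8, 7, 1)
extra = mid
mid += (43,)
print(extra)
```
[7, 7, 48]
(9, 8, 7, 1)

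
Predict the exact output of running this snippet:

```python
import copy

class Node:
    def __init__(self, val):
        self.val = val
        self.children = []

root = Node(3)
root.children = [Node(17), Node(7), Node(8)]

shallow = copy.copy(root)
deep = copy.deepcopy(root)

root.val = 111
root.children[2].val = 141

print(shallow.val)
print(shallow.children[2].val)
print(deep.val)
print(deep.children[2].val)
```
3
141
3
8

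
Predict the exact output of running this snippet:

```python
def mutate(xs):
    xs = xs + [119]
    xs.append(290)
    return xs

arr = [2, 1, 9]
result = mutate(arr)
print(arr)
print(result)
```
[2, 1, 9]
[2, 1, 9, 119, 290]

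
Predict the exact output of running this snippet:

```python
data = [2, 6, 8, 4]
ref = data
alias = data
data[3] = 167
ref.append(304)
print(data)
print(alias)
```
[2, 6, 8, 167, 304]
[2, 6, 8, 167, 304]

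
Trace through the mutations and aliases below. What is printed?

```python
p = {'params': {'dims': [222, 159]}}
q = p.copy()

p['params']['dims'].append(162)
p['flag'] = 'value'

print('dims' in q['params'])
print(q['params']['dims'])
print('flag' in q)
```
True
[222, 159, 162]
False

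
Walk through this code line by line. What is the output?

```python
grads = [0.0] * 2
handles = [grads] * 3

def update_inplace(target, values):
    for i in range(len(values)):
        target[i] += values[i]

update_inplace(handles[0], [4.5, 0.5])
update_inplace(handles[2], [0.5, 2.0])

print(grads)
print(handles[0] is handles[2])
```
[5.0, 2.5]
True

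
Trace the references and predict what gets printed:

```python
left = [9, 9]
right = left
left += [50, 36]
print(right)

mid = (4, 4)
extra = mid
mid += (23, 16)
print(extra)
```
[9, 9, 50, 36]
(4, 4)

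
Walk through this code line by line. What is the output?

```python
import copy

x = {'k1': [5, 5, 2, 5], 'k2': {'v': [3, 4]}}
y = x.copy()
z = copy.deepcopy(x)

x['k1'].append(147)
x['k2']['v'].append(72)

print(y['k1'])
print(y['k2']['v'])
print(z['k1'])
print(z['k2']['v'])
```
[5, 5, 2, 5, 147]
[3, 4, 72]
[5, 5, 2, 5]
[3, 4]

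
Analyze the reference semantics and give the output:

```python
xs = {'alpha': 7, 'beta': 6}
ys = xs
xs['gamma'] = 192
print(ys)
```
{'alpha': 7, 'beta': 6, 'gamma': 192}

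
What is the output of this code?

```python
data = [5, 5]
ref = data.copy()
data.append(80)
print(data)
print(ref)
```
[5, 5, 80]
[5, 5]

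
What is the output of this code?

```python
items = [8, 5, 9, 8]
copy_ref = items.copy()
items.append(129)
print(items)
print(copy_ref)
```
[8, 5, 9, 8, 129]
[8, 5, 9, 8]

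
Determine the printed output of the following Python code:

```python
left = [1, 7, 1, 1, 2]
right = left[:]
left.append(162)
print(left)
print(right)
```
[1, 7, 1, 1, 2, 162]
[1, 7, 1, 1, 2]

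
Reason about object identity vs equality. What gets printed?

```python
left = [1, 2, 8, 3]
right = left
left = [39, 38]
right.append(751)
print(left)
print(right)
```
[39, 38]
[1, 2, 8, 3, 751]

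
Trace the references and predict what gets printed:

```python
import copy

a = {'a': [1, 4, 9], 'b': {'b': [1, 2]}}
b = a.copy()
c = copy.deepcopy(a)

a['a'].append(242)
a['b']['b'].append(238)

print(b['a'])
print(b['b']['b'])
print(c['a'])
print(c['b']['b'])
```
[1, 4, 9, 242]
[1, 2, 238]
[1, 4, 9]
[1, 2]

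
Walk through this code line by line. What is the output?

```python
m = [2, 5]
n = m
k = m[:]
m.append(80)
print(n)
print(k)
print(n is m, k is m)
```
[2, 5, 80]
[2, 5]
True False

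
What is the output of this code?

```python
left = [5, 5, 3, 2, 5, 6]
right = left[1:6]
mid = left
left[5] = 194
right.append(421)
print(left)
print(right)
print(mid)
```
[5, 5, 3, 2, 5, 194]
[5, 3, 2, 5, 6, 421]
[5, 5, 3, 2, 5, 194]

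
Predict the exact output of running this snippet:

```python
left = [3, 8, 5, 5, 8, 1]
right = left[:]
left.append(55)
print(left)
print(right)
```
[3, 8, 5, 5, 8, 1, 55]
[3, 8, 5, 5, 8, 1]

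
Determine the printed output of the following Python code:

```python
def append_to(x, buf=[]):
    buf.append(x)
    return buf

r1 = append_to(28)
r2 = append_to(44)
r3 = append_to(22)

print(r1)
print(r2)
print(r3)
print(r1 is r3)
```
[28, 44, 22]
[28, 44, 22]
[28, 44, 22]
True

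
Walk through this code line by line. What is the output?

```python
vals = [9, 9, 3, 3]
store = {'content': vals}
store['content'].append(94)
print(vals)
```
[9, 9, 3, 3, 94]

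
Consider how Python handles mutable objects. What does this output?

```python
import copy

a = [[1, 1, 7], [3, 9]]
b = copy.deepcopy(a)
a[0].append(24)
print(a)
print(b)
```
[[1, 1, 7, 24], [3, 9]]
[[1, 1, 7], [3, 9]]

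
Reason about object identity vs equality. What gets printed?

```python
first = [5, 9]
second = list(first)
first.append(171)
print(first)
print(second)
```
[5, 9, 171]
[5, 9]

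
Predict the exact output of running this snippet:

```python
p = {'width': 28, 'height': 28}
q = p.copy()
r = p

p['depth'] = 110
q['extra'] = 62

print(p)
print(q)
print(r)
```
{'width': 28, 'height': 28, 'depth': 110}
{'width': 28, 'height': 28, 'extra': 62}
{'width': 28, 'height': 28, 'depth': 110}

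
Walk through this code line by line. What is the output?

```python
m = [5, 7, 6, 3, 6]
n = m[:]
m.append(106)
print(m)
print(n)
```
[5, 7, 6, 3, 6, 106]
[5, 7, 6, 3, 6]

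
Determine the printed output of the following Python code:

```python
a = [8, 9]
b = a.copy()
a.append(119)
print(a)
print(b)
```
[8, 9, 119]
[8, 9]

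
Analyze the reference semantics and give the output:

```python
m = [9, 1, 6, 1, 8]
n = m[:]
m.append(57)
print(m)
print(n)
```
[9, 1, 6, 1, 8, 57]
[9, 1, 6, 1, 8]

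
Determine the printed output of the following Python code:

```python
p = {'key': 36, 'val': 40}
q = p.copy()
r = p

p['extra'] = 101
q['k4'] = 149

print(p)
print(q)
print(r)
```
{'key': 36, 'val': 40, 'extra': 101}
{'key': 36, 'val': 40, 'k4': 149}
{'key': 36, 'val': 40, 'extra': 101}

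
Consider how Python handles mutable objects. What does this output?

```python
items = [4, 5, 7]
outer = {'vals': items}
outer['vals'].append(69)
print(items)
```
[4, 5, 7, 69]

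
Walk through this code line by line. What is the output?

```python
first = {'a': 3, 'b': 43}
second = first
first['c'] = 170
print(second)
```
{'a': 3, 'b': 43, 'c': 170}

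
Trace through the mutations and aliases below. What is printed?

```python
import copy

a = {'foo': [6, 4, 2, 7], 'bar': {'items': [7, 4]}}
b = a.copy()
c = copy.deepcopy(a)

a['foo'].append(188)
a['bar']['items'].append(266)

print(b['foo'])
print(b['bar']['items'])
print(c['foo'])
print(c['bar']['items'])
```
[6, 4, 2, 7, 188]
[7, 4, 266]
[6, 4, 2, 7]
[7, 4]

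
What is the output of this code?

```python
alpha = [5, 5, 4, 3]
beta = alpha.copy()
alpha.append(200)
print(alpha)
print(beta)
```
[5, 5, 4, 3, 200]
[5, 5, 4, 3]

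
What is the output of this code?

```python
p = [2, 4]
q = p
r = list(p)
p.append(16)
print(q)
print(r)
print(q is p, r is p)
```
[2, 4, 16]
[2, 4]
True False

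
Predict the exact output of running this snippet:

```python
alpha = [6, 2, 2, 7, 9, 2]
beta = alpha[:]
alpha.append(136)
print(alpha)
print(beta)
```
[6, 2, 2, 7, 9, 2, 136]
[6, 2, 2, 7, 9, 2]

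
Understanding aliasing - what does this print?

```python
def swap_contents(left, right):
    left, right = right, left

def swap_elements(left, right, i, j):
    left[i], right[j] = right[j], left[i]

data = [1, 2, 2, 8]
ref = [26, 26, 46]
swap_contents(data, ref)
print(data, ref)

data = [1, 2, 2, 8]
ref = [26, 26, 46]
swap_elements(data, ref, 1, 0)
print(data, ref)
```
[1, 2, 2, 8] [26, 26, 46]
[1, 26, 2, 8] [2, 26, 46]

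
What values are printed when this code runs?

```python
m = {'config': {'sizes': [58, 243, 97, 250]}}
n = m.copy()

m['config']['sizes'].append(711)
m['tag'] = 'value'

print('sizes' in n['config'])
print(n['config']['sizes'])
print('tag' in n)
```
True
[58, 243, 97, 250, 711]
False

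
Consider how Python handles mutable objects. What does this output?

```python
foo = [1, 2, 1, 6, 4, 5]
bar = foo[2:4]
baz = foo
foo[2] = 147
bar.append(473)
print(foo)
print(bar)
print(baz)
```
[1, 2, 147, 6, 4, 5]
[1, 6, 473]
[1, 2, 147, 6, 4, 5]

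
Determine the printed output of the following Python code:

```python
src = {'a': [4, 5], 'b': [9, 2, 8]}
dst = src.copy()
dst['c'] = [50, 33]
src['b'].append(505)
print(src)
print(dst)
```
{'a': [4, 5], 'b': [9, 2, 8, 505]}
{'a': [4, 5], 'b': [9, 2, 8, 505], 'c': [50, 33]}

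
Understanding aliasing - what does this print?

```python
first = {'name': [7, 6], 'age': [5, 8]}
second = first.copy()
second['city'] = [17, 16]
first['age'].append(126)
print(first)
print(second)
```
{'name': [7, 6], 'age': [5, 8, 126]}
{'name': [7, 6], 'age': [5, 8, 126], 'city': [17, 16]}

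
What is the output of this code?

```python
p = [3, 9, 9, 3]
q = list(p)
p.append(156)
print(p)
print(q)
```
[3, 9, 9, 3, 156]
[3, 9, 9, 3]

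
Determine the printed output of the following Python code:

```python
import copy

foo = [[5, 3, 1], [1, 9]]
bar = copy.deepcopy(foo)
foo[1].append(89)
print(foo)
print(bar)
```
[[5, 3, 1], [1, 9, 89]]
[[5, 3, 1], [1, 9]]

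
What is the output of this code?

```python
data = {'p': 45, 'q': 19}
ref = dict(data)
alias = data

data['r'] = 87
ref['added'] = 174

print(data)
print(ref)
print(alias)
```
{'p': 45, 'q': 19, 'r': 87}
{'p': 45, 'q': 19, 'added': 174}
{'p': 45, 'q': 19, 'r': 87}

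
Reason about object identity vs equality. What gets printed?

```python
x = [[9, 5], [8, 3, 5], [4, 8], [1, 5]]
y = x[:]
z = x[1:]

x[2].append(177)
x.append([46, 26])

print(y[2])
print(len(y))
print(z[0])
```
[4, 8, 177]
4
[8, 3, 5]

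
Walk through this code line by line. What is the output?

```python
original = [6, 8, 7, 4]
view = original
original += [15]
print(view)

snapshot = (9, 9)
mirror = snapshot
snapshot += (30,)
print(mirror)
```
[6, 8, 7, 4, 15]
(9, 9)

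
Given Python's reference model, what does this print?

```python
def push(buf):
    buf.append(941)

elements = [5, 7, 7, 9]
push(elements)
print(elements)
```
[5, 7, 7, 9, 941]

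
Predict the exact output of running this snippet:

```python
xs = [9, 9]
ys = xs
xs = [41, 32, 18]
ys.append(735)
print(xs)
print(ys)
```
[41, 32, 18]
[9, 9, 735]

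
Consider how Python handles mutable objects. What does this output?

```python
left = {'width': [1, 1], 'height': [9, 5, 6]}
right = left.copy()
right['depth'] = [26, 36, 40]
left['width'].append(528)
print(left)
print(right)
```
{'width': [1, 1, 528], 'height': [9, 5, 6]}
{'width': [1, 1, 528], 'height': [9, 5, 6], 'depth': [26, 36, 40]}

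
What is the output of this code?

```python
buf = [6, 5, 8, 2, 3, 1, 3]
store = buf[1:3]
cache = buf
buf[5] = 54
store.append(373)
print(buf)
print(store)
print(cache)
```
[6, 5, 8, 2, 3, 54, 3]
[5, 8, 373]
[6, 5, 8, 2, 3, 54, 3]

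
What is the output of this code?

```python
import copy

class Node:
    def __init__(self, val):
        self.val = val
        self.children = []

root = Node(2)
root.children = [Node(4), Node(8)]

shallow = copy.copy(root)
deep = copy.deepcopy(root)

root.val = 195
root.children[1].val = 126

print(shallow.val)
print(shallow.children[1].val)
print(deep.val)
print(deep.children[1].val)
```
2
126
2
8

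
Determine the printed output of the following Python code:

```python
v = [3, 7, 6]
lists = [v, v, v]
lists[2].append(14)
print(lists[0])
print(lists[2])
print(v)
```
[3, 7, 6, 14]
[3, 7, 6, 14]
[3, 7, 6, 14]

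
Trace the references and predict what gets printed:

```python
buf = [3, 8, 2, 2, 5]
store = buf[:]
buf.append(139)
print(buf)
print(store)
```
[3, 8, 2, 2, 5, 139]
[3, 8, 2, 2, 5]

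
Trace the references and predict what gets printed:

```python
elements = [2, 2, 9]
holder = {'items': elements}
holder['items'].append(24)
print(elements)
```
[2, 2, 9, 24]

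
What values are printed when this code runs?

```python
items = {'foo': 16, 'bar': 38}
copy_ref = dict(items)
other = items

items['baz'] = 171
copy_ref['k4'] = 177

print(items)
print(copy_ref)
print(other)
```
{'foo': 16, 'bar': 38, 'baz': 171}
{'foo': 16, 'bar': 38, 'k4': 177}
{'foo': 16, 'bar': 38, 'baz': 171}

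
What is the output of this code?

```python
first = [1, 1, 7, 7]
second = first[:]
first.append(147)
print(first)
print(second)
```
[1, 1, 7, 7, 147]
[1, 1, 7, 7]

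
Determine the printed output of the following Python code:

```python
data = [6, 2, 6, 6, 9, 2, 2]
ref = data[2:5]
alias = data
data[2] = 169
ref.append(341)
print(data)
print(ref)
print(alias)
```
[6, 2, 169, 6, 9, 2, 2]
[6, 6, 9, 341]
[6, 2, 169, 6, 9, 2, 2]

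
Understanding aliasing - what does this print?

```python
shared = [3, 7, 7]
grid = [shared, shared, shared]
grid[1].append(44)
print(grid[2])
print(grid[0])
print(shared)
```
[3, 7, 7, 44]
[3, 7, 7, 44]
[3, 7, 7, 44]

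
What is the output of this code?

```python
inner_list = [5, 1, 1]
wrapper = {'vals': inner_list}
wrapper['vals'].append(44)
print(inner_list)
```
[5, 1, 1, 44]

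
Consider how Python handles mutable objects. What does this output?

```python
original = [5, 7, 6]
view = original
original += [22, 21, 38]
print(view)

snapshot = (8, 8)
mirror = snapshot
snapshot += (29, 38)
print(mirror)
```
[5, 7, 6, 22, 21, 38]
(8, 8)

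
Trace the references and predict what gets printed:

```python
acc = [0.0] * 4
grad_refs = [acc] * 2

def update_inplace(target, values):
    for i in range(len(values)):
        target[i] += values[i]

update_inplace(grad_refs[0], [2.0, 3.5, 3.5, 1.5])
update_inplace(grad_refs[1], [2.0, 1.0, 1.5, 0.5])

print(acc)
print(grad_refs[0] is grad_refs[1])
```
[4.0, 4.5, 5.0, 2.0]
True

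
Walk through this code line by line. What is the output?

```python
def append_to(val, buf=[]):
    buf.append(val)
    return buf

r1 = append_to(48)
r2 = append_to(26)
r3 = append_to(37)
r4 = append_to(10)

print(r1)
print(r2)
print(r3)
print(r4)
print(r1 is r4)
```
[48, 26, 37, 10]
[48, 26, 37, 10]
[48, 26, 37, 10]
[48, 26, 37, 10]
True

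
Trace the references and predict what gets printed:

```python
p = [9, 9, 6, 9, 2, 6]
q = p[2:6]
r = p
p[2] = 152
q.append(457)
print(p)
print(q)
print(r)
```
[9, 9, 152, 9, 2, 6]
[6, 9, 2, 6, 457]
[9, 9, 152, 9, 2, 6]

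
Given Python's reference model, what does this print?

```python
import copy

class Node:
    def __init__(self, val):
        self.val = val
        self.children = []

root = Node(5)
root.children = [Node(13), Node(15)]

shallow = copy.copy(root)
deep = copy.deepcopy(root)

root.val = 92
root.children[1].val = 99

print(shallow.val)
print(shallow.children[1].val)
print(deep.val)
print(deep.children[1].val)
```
5
99
5
15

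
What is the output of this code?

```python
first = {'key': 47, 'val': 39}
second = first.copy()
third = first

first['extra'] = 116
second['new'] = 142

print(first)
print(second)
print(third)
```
{'key': 47, 'val': 39, 'extra': 116}
{'key': 47, 'val': 39, 'new': 142}
{'key': 47, 'val': 39, 'extra': 116}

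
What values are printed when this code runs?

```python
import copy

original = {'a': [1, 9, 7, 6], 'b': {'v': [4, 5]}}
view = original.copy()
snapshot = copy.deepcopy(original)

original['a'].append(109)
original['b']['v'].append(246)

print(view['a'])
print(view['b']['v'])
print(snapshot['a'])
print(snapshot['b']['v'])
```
[1, 9, 7, 6, 109]
[4, 5, 246]
[1, 9, 7, 6]
[4, 5]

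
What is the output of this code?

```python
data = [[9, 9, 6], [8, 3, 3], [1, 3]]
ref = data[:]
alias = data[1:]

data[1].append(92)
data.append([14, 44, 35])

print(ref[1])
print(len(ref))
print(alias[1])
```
[8, 3, 3, 92]
3
[1, 3]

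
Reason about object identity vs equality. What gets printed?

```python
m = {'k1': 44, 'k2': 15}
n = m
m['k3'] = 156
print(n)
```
{'k1': 44, 'k2': 15, 'k3': 156}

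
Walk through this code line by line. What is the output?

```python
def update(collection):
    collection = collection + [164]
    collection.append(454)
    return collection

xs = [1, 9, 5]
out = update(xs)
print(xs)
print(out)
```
[1, 9, 5]
[1, 9, 5, 164, 454]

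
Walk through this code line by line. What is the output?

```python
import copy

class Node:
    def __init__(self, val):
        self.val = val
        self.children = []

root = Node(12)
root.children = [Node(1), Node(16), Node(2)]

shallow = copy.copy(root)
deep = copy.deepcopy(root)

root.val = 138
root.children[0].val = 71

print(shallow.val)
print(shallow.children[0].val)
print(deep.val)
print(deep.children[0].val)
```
12
71
12
1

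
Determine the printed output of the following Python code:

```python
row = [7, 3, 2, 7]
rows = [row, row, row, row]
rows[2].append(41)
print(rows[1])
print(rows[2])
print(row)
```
[7, 3, 2, 7, 41]
[7, 3, 2, 7, 41]
[7, 3, 2, 7, 41]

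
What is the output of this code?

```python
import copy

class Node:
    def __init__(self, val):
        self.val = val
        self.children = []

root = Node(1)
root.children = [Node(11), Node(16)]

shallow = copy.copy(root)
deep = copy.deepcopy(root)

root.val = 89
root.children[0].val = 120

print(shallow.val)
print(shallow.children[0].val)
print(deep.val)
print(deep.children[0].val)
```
1
120
1
11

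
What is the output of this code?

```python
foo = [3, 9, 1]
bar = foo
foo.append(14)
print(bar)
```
[3, 9, 1, 14]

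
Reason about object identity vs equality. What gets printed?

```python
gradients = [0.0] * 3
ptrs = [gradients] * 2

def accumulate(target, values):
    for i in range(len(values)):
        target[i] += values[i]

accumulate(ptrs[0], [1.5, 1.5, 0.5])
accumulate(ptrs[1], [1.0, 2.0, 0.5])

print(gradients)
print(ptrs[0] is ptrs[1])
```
[2.5, 3.5, 1.0]
True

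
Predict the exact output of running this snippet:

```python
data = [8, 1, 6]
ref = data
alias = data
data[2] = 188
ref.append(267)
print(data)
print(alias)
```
[8, 1, 188, 267]
[8, 1, 188, 267]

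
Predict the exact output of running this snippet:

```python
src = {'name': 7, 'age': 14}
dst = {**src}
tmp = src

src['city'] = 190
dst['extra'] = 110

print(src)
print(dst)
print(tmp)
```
{'name': 7, 'age': 14, 'city': 190}
{'name': 7, 'age': 14, 'extra': 110}
{'name': 7, 'age': 14, 'city': 190}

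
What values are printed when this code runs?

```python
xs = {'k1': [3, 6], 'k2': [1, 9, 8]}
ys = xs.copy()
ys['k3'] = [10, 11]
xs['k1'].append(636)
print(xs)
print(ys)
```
{'k1': [3, 6, 636], 'k2': [1, 9, 8]}
{'k1': [3, 6, 636], 'k2': [1, 9, 8], 'k3': [10, 11]}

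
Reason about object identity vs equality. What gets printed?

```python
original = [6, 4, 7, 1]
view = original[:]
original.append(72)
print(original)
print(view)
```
[6, 4, 7, 1, 72]
[6, 4, 7, 1]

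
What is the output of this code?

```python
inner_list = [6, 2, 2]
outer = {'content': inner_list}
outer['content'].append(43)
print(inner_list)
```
[6, 2, 2, 43]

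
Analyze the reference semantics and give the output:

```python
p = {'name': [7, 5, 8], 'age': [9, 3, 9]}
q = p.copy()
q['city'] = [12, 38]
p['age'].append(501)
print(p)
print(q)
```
{'name': [7, 5, 8], 'age': [9, 3, 9, 501]}
{'name': [7, 5, 8], 'age': [9, 3, 9, 501], 'city': [12, 38]}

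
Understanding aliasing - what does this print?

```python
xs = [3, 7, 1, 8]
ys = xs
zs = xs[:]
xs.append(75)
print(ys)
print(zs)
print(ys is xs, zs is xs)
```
[3, 7, 1, 8, 75]
[3, 7, 1, 8]
True False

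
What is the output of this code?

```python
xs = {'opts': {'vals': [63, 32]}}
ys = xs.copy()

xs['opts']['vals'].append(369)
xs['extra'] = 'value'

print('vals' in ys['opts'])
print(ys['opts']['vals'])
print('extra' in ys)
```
True
[63, 32, 369]
False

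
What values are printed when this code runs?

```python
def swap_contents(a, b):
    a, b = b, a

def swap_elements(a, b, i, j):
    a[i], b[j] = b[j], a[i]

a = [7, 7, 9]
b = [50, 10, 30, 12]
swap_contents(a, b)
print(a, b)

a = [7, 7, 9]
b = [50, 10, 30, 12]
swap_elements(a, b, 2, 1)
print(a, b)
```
[7, 7, 9] [50, 10, 30, 12]
[7, 7, 10] [50, 9, 30, 12]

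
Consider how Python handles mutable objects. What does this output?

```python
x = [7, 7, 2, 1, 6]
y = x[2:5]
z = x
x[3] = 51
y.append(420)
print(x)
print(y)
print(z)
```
[7, 7, 2, 51, 6]
[2, 1, 6, 420]
[7, 7, 2, 51, 6]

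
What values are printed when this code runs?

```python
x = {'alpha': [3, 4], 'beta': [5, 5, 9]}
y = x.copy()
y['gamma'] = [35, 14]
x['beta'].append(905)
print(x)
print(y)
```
{'alpha': [3, 4], 'beta': [5, 5, 9, 905]}
{'alpha': [3, 4], 'beta': [5, 5, 9, 905], 'gamma': [35, 14]}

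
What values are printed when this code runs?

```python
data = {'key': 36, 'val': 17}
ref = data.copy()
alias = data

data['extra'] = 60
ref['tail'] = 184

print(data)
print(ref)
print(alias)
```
{'key': 36, 'val': 17, 'extra': 60}
{'key': 36, 'val': 17, 'tail': 184}
{'key': 36, 'val': 17, 'extra': 60}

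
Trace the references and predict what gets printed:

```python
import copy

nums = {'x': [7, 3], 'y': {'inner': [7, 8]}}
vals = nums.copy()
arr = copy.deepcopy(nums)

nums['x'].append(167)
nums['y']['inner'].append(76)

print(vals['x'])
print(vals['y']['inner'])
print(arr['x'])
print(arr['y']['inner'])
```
[7, 3, 167]
[7, 8, 76]
[7, 3]
[7, 8]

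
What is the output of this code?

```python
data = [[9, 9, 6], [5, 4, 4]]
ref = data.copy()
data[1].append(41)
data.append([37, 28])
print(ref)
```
[[9, 9, 6], [5, 4, 4, 41]]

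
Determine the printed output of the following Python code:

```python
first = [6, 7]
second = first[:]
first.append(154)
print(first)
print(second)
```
[6, 7, 154]
[6, 7]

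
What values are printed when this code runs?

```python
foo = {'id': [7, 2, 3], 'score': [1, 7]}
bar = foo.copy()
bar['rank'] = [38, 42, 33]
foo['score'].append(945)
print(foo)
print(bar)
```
{'id': [7, 2, 3], 'score': [1, 7, 945]}
{'id': [7, 2, 3], 'score': [1, 7, 945], 'rank': [38, 42, 33]}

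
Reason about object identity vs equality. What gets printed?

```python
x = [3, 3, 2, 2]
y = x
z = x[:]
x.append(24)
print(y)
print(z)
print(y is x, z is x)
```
[3, 3, 2, 2, 24]
[3, 3, 2, 2]
True False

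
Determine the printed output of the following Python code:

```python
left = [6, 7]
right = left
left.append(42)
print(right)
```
[6, 7, 42]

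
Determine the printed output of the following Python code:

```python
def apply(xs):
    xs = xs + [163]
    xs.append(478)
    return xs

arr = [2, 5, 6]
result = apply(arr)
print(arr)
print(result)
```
[2, 5, 6]
[2, 5, 6, 163, 478]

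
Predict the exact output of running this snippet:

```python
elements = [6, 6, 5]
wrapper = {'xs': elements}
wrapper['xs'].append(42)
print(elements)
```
[6, 6, 5, 42]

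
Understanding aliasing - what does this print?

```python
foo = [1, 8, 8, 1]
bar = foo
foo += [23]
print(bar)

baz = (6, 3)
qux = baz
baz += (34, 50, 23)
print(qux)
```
[1, 8, 8, 1, 23]
(6, 3)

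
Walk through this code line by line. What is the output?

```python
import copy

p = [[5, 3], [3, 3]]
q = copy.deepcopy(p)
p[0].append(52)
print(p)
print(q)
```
[[5, 3, 52], [3, 3]]
[[5, 3], [3, 3]]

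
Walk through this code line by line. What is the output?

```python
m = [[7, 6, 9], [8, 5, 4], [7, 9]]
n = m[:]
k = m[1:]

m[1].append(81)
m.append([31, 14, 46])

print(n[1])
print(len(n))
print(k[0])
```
[8, 5, 4, 81]
3
[8, 5, 4, 81]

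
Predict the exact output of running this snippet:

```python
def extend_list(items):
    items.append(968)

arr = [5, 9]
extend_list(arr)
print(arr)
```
[5, 9, 968]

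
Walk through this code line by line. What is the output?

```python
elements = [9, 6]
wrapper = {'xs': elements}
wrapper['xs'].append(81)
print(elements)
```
[9, 6, 81]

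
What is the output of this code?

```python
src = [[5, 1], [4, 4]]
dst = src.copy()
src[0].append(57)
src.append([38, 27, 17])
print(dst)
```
[[5, 1, 57], [4, 4]]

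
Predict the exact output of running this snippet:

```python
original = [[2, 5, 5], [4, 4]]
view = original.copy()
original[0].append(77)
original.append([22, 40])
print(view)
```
[[2, 5, 5, 77], [4, 4]]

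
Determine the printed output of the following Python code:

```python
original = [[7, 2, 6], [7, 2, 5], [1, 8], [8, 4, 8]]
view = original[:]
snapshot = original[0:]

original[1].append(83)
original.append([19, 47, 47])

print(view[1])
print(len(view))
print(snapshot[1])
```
[7, 2, 5, 83]
4
[7, 2, 5, 83]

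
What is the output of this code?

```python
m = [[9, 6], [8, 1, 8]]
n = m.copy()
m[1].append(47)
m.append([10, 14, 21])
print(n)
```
[[9, 6], [8, 1, 8, 47]]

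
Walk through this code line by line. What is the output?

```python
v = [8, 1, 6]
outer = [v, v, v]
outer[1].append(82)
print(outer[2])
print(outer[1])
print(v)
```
[8, 1, 6, 82]
[8, 1, 6, 82]
[8, 1, 6, 82]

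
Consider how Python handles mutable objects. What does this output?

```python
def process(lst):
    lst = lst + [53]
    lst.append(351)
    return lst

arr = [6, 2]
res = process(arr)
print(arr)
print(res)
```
[6, 2]
[6, 2, 53, 351]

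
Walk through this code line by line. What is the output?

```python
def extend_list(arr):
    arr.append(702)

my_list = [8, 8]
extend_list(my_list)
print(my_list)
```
[8, 8, 702]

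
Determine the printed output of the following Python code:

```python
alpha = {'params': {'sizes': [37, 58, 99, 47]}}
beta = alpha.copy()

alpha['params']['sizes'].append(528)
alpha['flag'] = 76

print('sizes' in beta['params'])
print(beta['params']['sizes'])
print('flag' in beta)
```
True
[37, 58, 99, 47, 528]
False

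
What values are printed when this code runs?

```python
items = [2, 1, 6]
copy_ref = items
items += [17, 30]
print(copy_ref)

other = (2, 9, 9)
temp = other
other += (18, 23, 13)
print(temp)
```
[2, 1, 6, 17, 30]
(2, 9, 9)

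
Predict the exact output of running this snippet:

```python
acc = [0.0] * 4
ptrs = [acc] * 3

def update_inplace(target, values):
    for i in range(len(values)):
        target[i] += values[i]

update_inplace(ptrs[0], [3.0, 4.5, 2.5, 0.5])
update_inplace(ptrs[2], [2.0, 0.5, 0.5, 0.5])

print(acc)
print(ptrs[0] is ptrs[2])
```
[5.0, 5.0, 3.0, 1.0]
True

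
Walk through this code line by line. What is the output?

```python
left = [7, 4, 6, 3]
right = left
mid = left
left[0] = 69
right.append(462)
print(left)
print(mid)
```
[69, 4, 6, 3, 462]
[69, 4, 6, 3, 462]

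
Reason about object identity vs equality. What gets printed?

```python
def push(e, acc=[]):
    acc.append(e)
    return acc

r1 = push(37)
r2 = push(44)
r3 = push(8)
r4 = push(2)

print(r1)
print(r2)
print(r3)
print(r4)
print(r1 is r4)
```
[37, 44, 8, 2]
[37, 44, 8, 2]
[37, 44, 8, 2]
[37, 44, 8, 2]
True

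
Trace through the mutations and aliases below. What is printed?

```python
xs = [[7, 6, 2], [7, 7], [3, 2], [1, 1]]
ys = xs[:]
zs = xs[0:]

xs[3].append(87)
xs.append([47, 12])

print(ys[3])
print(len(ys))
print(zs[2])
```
[1, 1, 87]
4
[3, 2]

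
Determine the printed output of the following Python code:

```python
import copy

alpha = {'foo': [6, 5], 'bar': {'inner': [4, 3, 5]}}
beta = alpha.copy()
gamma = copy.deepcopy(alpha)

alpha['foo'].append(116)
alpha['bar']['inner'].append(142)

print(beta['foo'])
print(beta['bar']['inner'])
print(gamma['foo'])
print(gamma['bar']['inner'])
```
[6, 5, 116]
[4, 3, 5, 142]
[6, 5]
[4, 3, 5]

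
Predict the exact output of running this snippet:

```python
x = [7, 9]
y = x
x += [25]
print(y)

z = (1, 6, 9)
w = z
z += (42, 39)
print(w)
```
[7, 9, 25]
(1, 6, 9)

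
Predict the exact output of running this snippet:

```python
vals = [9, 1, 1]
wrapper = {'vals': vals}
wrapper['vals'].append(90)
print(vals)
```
[9, 1, 1, 90]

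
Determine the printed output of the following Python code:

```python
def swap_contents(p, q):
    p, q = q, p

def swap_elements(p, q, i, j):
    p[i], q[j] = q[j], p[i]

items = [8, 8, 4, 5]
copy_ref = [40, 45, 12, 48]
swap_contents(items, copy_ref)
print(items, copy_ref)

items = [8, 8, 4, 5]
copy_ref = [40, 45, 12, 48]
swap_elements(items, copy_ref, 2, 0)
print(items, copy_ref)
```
[8, 8, 4, 5] [40, 45, 12, 48]
[8, 8, 40, 5] [4, 45, 12, 48]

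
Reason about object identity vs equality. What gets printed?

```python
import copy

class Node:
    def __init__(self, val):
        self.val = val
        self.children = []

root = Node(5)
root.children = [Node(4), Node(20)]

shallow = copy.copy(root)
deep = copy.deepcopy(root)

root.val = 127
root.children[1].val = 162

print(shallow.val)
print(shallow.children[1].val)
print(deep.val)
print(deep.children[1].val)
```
5
162
5
20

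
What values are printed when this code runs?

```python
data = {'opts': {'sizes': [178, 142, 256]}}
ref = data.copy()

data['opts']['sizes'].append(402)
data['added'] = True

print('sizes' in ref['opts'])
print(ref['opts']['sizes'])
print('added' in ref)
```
True
[178, 142, 256, 402]
False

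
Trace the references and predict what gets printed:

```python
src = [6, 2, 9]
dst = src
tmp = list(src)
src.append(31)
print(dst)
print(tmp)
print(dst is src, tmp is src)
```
[6, 2, 9, 31]
[6, 2, 9]
True False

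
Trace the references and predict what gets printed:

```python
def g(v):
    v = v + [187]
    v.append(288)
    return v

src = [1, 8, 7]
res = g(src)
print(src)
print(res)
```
[1, 8, 7]
[1, 8, 7, 187, 288]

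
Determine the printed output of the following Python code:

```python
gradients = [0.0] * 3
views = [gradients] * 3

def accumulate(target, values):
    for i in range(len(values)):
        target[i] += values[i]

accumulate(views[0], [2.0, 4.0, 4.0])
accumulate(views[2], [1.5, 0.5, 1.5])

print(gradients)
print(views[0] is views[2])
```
[3.5, 4.5, 5.5]
True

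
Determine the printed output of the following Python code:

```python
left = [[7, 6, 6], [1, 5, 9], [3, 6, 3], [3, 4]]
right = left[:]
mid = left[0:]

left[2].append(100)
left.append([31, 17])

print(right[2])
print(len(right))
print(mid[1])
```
[3, 6, 3, 100]
4
[1, 5, 9]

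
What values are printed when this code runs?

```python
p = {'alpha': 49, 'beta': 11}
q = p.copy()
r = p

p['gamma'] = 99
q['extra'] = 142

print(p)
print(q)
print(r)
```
{'alpha': 49, 'beta': 11, 'gamma': 99}
{'alpha': 49, 'beta': 11, 'extra': 142}
{'alpha': 49, 'beta': 11, 'gamma': 99}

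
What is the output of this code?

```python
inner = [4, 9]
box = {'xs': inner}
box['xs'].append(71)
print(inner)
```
[4, 9, 71]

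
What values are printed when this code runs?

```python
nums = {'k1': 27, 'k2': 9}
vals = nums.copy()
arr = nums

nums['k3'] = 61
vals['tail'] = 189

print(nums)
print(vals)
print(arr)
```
{'k1': 27, 'k2': 9, 'k3': 61}
{'k1': 27, 'k2': 9, 'tail': 189}
{'k1': 27, 'k2': 9, 'k3': 61}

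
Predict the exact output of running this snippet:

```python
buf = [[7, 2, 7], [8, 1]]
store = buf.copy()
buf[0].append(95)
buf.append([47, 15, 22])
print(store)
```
[[7, 2, 7, 95], [8, 1]]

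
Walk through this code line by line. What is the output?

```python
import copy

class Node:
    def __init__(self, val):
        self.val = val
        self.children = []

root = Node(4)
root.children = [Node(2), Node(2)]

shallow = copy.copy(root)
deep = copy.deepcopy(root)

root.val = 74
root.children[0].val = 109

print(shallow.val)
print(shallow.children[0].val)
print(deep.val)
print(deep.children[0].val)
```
4
109
4
2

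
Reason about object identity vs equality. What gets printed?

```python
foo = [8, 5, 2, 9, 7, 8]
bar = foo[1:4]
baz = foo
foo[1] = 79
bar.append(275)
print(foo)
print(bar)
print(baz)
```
[8, 79, 2, 9, 7, 8]
[5, 2, 9, 275]
[8, 79, 2, 9, 7, 8]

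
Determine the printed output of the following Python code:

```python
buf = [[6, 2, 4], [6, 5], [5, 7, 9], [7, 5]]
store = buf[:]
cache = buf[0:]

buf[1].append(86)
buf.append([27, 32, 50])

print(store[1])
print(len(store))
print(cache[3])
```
[6, 5, 86]
4
[7, 5]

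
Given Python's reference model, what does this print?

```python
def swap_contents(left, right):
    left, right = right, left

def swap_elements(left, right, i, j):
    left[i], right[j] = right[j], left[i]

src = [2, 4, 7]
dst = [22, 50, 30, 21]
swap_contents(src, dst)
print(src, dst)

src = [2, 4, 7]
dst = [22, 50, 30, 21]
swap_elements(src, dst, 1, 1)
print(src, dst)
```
[2, 4, 7] [22, 50, 30, 21]
[2, 50, 7] [22, 4, 30, 21]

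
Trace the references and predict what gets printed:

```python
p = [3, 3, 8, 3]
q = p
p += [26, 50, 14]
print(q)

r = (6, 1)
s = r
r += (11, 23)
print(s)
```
[3, 3, 8, 3, 26, 50, 14]
(6, 1)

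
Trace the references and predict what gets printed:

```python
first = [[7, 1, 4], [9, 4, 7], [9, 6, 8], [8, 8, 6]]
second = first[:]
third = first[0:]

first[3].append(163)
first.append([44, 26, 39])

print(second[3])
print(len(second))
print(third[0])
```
[8, 8, 6, 163]
4
[7, 1, 4]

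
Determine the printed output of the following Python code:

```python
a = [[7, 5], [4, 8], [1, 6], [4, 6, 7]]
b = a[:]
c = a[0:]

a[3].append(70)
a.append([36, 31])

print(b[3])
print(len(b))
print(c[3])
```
[4, 6, 7, 70]
4
[4, 6, 7, 70]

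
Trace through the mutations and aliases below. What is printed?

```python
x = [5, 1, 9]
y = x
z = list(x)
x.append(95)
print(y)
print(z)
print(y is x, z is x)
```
[5, 1, 9, 95]
[5, 1, 9]
True False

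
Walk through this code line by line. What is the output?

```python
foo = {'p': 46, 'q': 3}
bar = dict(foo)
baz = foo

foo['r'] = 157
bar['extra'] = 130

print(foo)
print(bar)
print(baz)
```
{'p': 46, 'q': 3, 'r': 157}
{'p': 46, 'q': 3, 'extra': 130}
{'p': 46, 'q': 3, 'r': 157}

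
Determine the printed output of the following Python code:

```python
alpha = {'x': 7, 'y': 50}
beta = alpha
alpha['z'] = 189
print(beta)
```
{'x': 7, 'y': 50, 'z': 189}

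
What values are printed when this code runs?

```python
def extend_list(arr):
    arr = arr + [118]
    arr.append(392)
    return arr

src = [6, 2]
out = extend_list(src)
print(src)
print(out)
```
[6, 2]
[6, 2, 118, 392]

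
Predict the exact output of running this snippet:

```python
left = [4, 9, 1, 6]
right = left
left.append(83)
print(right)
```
[4, 9, 1, 6, 83]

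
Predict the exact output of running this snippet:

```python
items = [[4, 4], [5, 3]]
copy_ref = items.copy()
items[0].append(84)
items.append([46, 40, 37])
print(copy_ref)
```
[[4, 4, 84], [5, 3]]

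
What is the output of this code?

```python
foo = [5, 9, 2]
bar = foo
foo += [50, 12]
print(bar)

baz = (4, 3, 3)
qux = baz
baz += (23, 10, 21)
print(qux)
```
[5, 9, 2, 50, 12]
(4, 3, 3)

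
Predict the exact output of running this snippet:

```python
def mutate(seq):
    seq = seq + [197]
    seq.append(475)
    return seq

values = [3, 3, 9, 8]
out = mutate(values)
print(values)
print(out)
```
[3, 3, 9, 8]
[3, 3, 9, 8, 197, 475]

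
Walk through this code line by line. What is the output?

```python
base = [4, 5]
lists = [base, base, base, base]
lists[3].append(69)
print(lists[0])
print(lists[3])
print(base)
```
[4, 5, 69]
[4, 5, 69]
[4, 5, 69]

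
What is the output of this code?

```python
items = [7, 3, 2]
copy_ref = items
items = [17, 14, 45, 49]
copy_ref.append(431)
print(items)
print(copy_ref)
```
[17, 14, 45, 49]
[7, 3, 2, 431]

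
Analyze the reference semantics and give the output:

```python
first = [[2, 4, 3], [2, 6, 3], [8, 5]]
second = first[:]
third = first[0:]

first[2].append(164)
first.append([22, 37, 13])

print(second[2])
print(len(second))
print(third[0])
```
[8, 5, 164]
3
[2, 4, 3]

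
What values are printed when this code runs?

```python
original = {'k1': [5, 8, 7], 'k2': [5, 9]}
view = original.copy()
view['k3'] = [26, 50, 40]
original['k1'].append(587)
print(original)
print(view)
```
{'k1': [5, 8, 7, 587], 'k2': [5, 9]}
{'k1': [5, 8, 7, 587], 'k2': [5, 9], 'k3': [26, 50, 40]}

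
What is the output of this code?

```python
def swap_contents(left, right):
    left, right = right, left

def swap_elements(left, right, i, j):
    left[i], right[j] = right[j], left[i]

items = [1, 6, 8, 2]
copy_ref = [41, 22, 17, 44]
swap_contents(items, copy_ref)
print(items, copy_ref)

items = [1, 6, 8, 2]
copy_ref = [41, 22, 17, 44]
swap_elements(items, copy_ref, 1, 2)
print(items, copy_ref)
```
[1, 6, 8, 2] [41, 22, 17, 44]
[1, 17, 8, 2] [41, 22, 6, 44]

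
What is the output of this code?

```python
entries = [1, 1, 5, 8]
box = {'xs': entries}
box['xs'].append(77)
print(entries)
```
[1, 1, 5, 8, 77]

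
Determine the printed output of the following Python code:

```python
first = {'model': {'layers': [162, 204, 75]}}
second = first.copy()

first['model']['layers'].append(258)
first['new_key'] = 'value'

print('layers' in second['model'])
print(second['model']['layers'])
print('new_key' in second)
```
True
[162, 204, 75, 258]
False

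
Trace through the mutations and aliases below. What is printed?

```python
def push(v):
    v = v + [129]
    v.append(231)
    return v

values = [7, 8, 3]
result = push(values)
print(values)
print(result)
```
[7, 8, 3]
[7, 8, 3, 129, 231]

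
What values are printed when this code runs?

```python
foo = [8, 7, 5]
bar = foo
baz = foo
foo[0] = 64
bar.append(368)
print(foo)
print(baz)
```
[64, 7, 5, 368]
[64, 7, 5, 368]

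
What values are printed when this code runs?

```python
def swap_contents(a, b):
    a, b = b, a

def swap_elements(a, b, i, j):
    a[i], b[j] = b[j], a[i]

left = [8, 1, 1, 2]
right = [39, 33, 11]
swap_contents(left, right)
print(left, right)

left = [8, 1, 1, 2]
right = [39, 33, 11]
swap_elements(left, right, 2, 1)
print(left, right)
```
[8, 1, 1, 2] [39, 33, 11]
[8, 1, 33, 2] [39, 1, 11]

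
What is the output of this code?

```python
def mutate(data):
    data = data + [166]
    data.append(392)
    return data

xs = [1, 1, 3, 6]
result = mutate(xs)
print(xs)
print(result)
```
[1, 1, 3, 6]
[1, 1, 3, 6, 166, 392]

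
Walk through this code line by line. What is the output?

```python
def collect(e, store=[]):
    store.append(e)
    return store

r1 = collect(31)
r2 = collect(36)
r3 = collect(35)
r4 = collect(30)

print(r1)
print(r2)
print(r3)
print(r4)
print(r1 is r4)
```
[31, 36, 35, 30]
[31, 36, 35, 30]
[31, 36, 35, 30]
[31, 36, 35, 30]
True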